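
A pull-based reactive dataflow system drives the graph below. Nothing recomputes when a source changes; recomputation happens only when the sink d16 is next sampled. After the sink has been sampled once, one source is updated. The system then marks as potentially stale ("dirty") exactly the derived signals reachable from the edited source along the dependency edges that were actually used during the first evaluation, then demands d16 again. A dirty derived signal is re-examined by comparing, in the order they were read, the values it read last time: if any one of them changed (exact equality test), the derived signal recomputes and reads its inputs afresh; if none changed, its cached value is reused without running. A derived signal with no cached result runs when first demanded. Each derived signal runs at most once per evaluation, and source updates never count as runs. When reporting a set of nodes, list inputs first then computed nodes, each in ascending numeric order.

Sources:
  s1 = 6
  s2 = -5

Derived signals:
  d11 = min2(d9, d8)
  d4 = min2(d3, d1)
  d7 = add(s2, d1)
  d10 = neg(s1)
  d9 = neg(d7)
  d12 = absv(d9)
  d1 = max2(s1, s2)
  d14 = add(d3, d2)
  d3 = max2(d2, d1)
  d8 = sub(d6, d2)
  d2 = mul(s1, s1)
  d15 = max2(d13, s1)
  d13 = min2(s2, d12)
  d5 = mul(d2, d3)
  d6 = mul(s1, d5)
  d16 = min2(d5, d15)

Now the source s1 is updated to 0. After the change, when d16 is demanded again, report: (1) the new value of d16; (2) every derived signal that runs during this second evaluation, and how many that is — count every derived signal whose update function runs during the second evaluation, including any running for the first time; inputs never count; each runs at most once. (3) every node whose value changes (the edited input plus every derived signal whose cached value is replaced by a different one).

New value of d16: 0.
Derived signals that run: d1, d2, d3, d5, d7, d9, d12, d13, d15, d16 — 10 in total.
Values that change: s1, d1, d2, d3, d5, d7, d9, d12, d15, d16.

First evaluation (everything demanded from the output):
  d1 = max2(6, -5) = 6
  d2 = mul(6, 6) = 36
  d3 = max2(36, 6) = 36
  d5 = mul(36, 36) = 1296
  d7 = add(-5, 6) = 1
  d9 = neg(1) = -1
  d12 = absv(-1) = 1
  d13 = min2(-5, 1) = -5
  d15 = max2(-5, 6) = 6
  d16 = min2(1296, 6) = 6

Propagation after the edit:
  d1: runs — s1 6->0; result 0.
  d2: runs — s1 6->0; s1 6->0; result 0.
  d3: runs — d2 36->0; d1 6->0; result 0.
  d5: runs — d2 36->0; d3 36->0; result 0.
  d7: runs — d1 6->0; result -5.
  d9: runs — d7 1->-5; result 5.
  d12: runs — d9 -1->5; result 5.
  d13: runs — d12 1->5; result -5 (same value as before).
  d15: runs — s1 6->0; result 0.
  d16: runs — d5 1296->0; d15 6->0; result 0.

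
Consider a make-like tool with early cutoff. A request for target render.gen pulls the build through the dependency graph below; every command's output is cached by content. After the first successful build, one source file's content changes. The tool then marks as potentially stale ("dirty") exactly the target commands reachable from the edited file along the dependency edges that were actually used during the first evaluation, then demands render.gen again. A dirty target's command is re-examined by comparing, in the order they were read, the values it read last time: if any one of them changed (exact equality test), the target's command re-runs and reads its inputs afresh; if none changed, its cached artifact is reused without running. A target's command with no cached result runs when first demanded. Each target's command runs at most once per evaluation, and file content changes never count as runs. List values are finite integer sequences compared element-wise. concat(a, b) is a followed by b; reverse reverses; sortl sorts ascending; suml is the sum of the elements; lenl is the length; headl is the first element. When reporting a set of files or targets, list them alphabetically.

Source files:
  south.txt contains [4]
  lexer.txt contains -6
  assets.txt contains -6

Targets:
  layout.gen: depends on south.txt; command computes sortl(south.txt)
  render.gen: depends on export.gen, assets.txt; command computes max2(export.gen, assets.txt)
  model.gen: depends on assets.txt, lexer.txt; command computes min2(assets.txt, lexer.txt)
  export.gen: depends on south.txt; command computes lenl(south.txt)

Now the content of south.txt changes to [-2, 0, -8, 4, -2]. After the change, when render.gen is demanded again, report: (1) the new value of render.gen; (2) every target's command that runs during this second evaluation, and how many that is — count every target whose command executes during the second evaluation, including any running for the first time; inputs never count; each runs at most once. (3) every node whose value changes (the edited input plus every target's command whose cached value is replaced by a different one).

First demand of the output computes:
  export.gen = lenl([4]) = 1
  render.gen = max2(1, -6) = 1

After the edit, cleaning proceeds:
  export.gen: a read changed (south.txt [4]->[-2, 0, -8, 4, -2]) — executes, giving 5.
  render.gen: a read changed (export.gen 1->5) — executes, giving 5.

Demanding render.gen again yields 5.
2 target commands run: export.gen, render.gen.
The nodes whose values change: export.gen, render.gen, south.txt.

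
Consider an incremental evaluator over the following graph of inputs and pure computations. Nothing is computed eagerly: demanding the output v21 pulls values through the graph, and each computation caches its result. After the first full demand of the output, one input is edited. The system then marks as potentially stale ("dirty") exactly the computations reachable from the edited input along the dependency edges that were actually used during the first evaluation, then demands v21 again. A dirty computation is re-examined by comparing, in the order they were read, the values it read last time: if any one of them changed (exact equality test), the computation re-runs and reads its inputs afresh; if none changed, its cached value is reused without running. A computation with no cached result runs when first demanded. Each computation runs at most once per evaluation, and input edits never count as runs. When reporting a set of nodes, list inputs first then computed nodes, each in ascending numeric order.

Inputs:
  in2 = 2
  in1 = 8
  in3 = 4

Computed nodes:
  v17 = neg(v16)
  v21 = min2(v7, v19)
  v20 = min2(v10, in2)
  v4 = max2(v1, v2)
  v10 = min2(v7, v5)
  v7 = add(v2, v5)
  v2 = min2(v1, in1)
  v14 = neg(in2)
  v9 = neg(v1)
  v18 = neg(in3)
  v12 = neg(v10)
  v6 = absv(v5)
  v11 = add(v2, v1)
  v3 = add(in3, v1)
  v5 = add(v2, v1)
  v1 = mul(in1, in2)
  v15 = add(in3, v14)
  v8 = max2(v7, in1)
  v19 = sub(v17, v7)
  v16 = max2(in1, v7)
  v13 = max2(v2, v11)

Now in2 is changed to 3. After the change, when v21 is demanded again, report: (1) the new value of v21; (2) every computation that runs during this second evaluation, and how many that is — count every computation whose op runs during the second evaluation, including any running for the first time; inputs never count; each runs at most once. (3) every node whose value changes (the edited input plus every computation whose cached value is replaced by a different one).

Initial pass — values computed on the first demand:
  v1 = mul(8, 2) = 16
  v2 = min2(16, 8) = 8
  v5 = add(8, 16) = 24
  v7 = add(8, 24) = 32
  v16 = max2(8, 32) = 32
  v17 = neg(32) = -32
  v19 = sub(-32, 32) = -64
  v21 = min2(32, -64) = -64

Second demand — change propagation:
  v1: re-runs because in2 2->3; new result 24.
  v2: re-runs because v1 16->24; new result 8 (unchanged).
  v5: re-runs because v1 16->24; new result 32.
  v7: re-runs because v5 24->32; new result 40.
  v16: re-runs because v7 32->40; new result 40.
  v17: re-runs because v16 32->40; new result -40.
  v19: re-runs because v17 -32->-40; v7 32->40; new result -80.
  v21: re-runs because v7 32->40; v19 -64->-80; new result -80.

v21 now evaluates to -80.
Run set: v1, v2, v5, v7, v16, v17, v19, v21 (8 run).
Changed values: in2, v1, v5, v7, v16, v17, v19, v21.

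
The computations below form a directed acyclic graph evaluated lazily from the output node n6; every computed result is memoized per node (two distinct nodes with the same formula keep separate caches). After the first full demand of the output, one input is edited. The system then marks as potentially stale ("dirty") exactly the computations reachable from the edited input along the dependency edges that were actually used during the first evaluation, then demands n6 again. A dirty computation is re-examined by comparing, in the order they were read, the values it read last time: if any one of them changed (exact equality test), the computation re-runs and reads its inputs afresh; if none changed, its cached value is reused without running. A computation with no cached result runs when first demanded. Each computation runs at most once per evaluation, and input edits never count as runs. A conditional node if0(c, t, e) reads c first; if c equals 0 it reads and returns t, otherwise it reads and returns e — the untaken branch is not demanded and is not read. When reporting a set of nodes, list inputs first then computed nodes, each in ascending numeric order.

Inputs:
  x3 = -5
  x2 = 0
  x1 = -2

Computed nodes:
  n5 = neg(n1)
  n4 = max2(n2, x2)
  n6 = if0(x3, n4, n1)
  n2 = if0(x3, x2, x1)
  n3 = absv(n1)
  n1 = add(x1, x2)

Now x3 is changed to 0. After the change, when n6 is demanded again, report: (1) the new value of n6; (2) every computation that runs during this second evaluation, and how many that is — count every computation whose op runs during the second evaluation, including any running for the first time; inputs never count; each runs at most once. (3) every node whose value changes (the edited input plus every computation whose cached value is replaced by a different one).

Demanding n6 again yields 0.
3 computations run: n2, n4, n6.
The nodes whose values change: x3, n6.
Note the branch switch — n2, n4 had no cache and run now for the first time.

First demand of the output computes:
  n1 = add(-2, 0) = -2
  n6 = if0(x3=-5 -> else branch n1) = -2

After the edit, cleaning proceeds:
  n2: had never run; runs now, result 0.
  n4: had never run; runs now, result 0.
  n6: a read changed (x3 -5->0) — executes, giving 0.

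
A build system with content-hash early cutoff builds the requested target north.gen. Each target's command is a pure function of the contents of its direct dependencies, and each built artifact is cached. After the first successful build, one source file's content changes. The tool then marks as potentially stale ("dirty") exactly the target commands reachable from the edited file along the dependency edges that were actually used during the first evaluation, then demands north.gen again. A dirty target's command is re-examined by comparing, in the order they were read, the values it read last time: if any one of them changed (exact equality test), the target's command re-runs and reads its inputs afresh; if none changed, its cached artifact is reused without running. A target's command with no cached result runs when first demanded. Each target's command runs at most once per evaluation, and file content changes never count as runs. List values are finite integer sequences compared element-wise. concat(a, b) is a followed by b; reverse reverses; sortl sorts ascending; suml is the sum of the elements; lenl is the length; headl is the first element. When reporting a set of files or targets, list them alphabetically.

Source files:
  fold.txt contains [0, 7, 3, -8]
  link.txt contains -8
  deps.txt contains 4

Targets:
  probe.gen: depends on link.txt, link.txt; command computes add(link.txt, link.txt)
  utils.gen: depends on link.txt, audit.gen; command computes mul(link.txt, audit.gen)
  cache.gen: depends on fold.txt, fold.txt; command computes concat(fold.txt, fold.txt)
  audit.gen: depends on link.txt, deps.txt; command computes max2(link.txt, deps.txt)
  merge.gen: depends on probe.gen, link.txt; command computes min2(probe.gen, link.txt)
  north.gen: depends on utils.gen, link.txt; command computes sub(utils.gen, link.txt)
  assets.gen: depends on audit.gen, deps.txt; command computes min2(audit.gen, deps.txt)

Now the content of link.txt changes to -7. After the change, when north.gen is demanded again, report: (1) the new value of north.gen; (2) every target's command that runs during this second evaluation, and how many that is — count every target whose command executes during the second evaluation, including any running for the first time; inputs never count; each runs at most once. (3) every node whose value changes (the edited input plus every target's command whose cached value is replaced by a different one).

First evaluation (everything demanded from the output):
  audit.gen = max2(-8, 4) = 4
  utils.gen = mul(-8, 4) = -32
  north.gen = sub(-32, -8) = -24

Propagation after the edit:
  audit.gen: runs — link.txt -8->-7; result 4 (same value as before).
  utils.gen: runs — link.txt -8->-7; result -28.
  north.gen: runs — utils.gen -32->-28; link.txt -8->-7; result -21.

New value of north.gen: -21.
Target commands that run: audit.gen, north.gen, utils.gen — 3 in total.
Values that change: link.txt, north.gen, utils.gen.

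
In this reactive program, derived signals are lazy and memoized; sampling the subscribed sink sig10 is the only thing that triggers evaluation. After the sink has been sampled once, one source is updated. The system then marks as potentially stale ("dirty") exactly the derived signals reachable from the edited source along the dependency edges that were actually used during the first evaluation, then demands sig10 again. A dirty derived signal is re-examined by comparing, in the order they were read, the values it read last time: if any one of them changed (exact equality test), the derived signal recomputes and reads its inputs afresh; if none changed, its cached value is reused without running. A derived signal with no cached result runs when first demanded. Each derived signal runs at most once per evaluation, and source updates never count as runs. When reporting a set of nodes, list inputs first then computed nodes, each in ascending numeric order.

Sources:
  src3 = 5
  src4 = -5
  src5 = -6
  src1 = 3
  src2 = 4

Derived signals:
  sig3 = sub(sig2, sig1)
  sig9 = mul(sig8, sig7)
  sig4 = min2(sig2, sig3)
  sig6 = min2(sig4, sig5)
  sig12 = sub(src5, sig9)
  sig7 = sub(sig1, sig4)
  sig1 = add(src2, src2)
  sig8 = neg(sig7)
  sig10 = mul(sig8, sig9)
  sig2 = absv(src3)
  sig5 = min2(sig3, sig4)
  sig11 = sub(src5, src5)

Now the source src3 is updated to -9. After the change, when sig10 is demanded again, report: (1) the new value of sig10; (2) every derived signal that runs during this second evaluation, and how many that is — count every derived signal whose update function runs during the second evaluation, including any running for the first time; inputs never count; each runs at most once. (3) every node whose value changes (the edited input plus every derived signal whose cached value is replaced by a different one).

First demand of the output computes:
  sig1 = add(4, 4) = 8
  sig2 = absv(5) = 5
  sig3 = sub(5, 8) = -3
  sig4 = min2(5, -3) = -3
  sig7 = sub(8, -3) = 11
  sig8 = neg(11) = -11
  sig9 = mul(-11, 11) = -121
  sig10 = mul(-11, -121) = 1331

After the edit, cleaning proceeds:
  sig2: a read changed (src3 5->-9) — executes, giving 9.
  sig3: a read changed (sig2 5->9) — executes, giving 1.
  sig4: a read changed (sig2 5->9; sig3 -3->1) — executes, giving 1.
  sig7: a read changed (sig4 -3->1) — executes, giving 7.
  sig8: a read changed (sig7 11->7) — executes, giving -7.
  sig9: a read changed (sig8 -11->-7; sig7 11->7) — executes, giving -49.
  sig10: a read changed (sig8 -11->-7; sig9 -121->-49) — executes, giving 343.

Demanding sig10 again yields 343.
7 derived signals run: sig2, sig3, sig4, sig7, sig8, sig9, sig10.
The nodes whose values change: src3, sig2, sig3, sig4, sig7, sig8, sig9, sig10.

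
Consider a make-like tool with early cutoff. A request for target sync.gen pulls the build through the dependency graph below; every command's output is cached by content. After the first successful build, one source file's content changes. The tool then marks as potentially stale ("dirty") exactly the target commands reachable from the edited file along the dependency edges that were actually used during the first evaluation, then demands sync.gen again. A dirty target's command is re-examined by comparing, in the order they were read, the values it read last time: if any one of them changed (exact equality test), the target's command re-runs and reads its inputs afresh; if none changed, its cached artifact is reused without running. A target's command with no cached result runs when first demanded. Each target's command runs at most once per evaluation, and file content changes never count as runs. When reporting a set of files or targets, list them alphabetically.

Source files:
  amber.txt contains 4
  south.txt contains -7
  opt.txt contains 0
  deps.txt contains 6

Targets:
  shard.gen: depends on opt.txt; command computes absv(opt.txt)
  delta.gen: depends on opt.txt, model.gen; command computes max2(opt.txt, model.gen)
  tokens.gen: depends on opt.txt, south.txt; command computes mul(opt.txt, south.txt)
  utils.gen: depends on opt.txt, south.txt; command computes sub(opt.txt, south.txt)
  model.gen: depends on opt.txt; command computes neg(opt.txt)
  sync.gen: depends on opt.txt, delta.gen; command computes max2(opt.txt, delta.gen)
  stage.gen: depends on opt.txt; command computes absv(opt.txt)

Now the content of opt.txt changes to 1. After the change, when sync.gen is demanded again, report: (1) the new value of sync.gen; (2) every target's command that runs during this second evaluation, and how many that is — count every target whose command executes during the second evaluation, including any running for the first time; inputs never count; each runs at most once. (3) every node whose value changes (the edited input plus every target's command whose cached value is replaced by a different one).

First demand of the output computes:
  model.gen = neg(0) = 0
  delta.gen = max2(0, 0) = 0
  sync.gen = max2(0, 0) = 0

After the edit, cleaning proceeds:
  model.gen: a read changed (opt.txt 0->1) — executes, giving -1.
  delta.gen: a read changed (opt.txt 0->1; model.gen 0->-1) — executes, giving 1.
  sync.gen: a read changed (opt.txt 0->1; delta.gen 0->1) — executes, giving 1.

Demanding sync.gen again yields 1.
3 target commands run: delta.gen, model.gen, sync.gen.
The nodes whose values change: delta.gen, model.gen, opt.txt, sync.gen.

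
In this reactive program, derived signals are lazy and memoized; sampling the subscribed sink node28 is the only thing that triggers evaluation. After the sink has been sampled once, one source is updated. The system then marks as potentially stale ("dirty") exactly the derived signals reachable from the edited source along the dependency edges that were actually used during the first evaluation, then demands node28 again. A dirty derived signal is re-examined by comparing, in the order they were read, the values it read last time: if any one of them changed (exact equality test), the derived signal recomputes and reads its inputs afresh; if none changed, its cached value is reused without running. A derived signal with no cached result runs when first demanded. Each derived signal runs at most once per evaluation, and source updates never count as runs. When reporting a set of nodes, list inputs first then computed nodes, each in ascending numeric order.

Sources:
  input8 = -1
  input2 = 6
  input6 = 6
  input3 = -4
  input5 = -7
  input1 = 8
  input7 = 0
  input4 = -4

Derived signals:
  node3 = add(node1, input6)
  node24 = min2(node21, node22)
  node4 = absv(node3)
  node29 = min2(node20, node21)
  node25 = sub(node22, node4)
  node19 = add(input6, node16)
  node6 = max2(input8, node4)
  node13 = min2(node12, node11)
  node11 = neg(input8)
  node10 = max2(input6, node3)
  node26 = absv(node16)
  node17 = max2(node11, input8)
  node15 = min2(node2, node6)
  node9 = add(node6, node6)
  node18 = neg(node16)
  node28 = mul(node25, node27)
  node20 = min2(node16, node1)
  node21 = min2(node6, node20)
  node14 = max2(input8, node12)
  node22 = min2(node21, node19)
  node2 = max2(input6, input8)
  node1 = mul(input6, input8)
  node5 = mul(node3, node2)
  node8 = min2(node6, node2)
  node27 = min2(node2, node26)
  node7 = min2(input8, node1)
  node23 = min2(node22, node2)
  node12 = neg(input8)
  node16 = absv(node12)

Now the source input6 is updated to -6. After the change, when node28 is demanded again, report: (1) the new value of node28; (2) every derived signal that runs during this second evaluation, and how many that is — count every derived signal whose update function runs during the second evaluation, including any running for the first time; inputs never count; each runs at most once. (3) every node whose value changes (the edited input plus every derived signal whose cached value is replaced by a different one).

Demanding node28 again yields 5.
10 derived signals run: node1, node2, node3, node19, node20, node21, node22, node25, node27, node28.
The nodes whose values change: input6, node1, node2, node19, node20, node21, node22, node25, node27, node28.
Note where the cutoff bites: node4 is checked, finds nothing changed, and keeps its cache.

First demand of the output computes:
  node1 = mul(6, -1) = -6
  node2 = max2(6, -1) = 6
  node3 = add(-6, 6) = 0
  node4 = absv(0) = 0
  node6 = max2(-1, 0) = 0
  node12 = neg(-1) = 1
  node16 = absv(1) = 1
  node19 = add(6, 1) = 7
  node20 = min2(1, -6) = -6
  node21 = min2(0, -6) = -6
  node22 = min2(-6, 7) = -6
  node25 = sub(-6, 0) = -6
  node26 = absv(1) = 1
  node27 = min2(6, 1) = 1
  node28 = mul(-6, 1) = -6

After the edit, cleaning proceeds:
  node1: a read changed (input6 6->-6) — executes, giving 6.
  node2: a read changed (input6 6->-6) — executes, giving -1.
  node3: a read changed (node1 -6->6; input6 6->-6) — executes, giving 0 — identical to its old value.
  node4: dirty, but its reads are unchanged (node3 unchanged); cached 0 stands.
  node6: dirty, but its reads are unchanged (input8 unchanged, node4 unchanged); cached 0 stands.
  node19: a read changed (input6 6->-6) — executes, giving -5.
  node20: a read changed (node1 -6->6) — executes, giving 1.
  node21: a read changed (node20 -6->1) — executes, giving 0.
  node22: a read changed (node21 -6->0; node19 7->-5) — executes, giving -5.
  node25: a read changed (node22 -6->-5) — executes, giving -5.
  node27: a read changed (node2 6->-1) — executes, giving -1.
  node28: a read changed (node25 -6->-5; node27 1->-1) — executes, giving 5.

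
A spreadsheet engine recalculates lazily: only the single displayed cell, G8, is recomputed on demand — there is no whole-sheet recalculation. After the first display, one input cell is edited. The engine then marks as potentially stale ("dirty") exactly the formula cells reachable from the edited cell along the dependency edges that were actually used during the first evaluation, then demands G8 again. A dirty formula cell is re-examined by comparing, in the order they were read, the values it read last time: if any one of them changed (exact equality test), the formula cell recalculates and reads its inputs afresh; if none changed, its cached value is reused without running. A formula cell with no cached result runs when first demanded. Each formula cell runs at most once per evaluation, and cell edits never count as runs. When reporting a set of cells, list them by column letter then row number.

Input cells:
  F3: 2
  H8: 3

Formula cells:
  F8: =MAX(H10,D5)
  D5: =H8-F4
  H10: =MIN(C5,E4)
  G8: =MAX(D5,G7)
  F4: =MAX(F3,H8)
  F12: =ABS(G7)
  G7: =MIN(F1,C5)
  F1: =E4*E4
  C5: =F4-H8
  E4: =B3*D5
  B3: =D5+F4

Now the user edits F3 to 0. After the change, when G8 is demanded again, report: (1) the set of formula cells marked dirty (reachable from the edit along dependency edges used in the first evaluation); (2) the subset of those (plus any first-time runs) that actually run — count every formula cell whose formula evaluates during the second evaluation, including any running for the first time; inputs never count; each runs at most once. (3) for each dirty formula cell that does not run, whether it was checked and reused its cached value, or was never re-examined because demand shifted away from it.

First evaluation (everything demanded from the output):
  F4 = MAX(2, 3) = 3
  C5 = 3 - 3 = 0
  D5 = 3 - 3 = 0
  B3 = 0 + 3 = 3
  E4 = 3 * 0 = 0
  F1 = 0 * 0 = 0
  G7 = MIN(0, 0) = 0
  G8 = MAX(0, 0) = 0

Propagation after the edit:
  F4: runs — F3 2->0; result 3 (same value as before).
  C5: checked — values it read are unchanged (F4 unchanged, H8 unchanged); reused cached 0 without running.
  D5: checked — values it read are unchanged (H8 unchanged, F4 unchanged); reused cached 0 without running.
  B3: checked — values it read are unchanged (D5 unchanged, F4 unchanged); reused cached 3 without running.
  E4: checked — values it read are unchanged (B3 unchanged, D5 unchanged); reused cached 0 without running.
  F1: checked — values it read are unchanged (E4 unchanged, E4 unchanged); reused cached 0 without running.
  G7: checked — values it read are unchanged (F1 unchanged, C5 unchanged); reused cached 0 without running.
  G8: checked — values it read are unchanged (D5 unchanged, G7 unchanged); reused cached 0 without running.

Key observation: the change is absorbed at F4 — it re-runs but produces the same value, and the output's value is unchanged.

Marked dirty: B3, C5, D5, E4, F1, F4, G7, G8.
Formula cells that run: F4 — 1 in total.
Checked but reused from cache: B3, C5, D5, E4, F1, G7, G8.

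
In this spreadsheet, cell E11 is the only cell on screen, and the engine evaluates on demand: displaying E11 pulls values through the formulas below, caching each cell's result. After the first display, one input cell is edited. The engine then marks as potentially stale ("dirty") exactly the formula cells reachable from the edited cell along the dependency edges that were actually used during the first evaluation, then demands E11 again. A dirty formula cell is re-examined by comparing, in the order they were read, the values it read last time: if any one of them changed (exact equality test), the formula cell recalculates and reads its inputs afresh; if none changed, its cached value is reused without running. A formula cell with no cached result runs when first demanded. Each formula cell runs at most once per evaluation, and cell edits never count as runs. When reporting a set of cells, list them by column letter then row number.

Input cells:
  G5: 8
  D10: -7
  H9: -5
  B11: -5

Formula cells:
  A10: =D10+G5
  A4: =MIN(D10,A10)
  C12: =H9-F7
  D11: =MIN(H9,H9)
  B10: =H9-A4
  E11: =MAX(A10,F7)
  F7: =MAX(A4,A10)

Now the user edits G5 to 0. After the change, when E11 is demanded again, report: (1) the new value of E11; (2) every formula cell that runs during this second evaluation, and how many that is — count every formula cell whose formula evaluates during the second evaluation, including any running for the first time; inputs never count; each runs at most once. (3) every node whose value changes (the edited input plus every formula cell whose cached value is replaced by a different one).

E11 now evaluates to -7.
Run set: A4, A10, E11, F7 (4 run).
Changed values: A10, E11, F7, G5.

Initial pass — values computed on the first demand:
  A10 = -7 + 8 = 1
  A4 = MIN(-7, 1) = -7
  F7 = MAX(-7, 1) = 1
  E11 = MAX(1, 1) = 1

Second demand — change propagation:
  A10: re-runs because G5 8->0; new result -7.
  A4: re-runs because A10 1->-7; new result -7 (unchanged).
  F7: re-runs because A10 1->-7; new result -7.
  E11: re-runs because A10 1->-7; F7 1->-7; new result -7.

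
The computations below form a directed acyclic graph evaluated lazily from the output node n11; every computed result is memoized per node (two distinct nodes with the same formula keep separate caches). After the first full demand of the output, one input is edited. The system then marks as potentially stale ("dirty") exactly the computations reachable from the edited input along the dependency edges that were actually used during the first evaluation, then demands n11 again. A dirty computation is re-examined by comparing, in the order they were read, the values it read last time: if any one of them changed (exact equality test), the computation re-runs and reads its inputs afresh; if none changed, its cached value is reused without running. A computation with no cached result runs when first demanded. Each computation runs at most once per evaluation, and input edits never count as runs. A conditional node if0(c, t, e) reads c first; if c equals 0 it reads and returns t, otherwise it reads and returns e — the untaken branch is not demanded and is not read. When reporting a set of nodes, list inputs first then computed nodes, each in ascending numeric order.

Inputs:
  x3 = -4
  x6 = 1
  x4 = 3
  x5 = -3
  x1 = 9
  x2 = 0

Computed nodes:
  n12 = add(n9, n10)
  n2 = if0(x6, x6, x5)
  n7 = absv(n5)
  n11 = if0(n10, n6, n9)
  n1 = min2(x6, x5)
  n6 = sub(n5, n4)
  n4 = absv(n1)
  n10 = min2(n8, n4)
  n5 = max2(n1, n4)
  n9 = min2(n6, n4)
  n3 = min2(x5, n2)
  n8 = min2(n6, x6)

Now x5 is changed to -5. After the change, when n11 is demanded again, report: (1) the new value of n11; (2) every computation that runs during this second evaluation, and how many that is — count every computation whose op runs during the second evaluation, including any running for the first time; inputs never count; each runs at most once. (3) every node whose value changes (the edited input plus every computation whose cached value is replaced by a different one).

Demanding n11 again yields 0.
5 computations run: n1, n4, n5, n6, n10.
The nodes whose values change: x5, n1, n4, n5.
Note where the cutoff bites: n8 is checked, finds nothing changed, and keeps its cache.

First demand of the output computes:
  n1 = min2(1, -3) = -3
  n4 = absv(-3) = 3
  n5 = max2(-3, 3) = 3
  n6 = sub(3, 3) = 0
  n8 = min2(0, 1) = 0
  n10 = min2(0, 3) = 0
  n11 = if0(n10=0 -> then branch n6) = 0

After the edit, cleaning proceeds:
  n1: a read changed (x5 -3->-5) — executes, giving -5.
  n4: a read changed (n1 -3->-5) — executes, giving 5.
  n5: a read changed (n1 -3->-5; n4 3->5) — executes, giving 5.
  n6: a read changed (n5 3->5; n4 3->5) — executes, giving 0 — identical to its old value.
  n8: dirty, but its reads are unchanged (n6 unchanged, x6 unchanged); cached 0 stands.
  n10: a read changed (n4 3->5) — executes, giving 0 — identical to its old value.
  n11: dirty, but its reads are unchanged (n10 unchanged, n6 unchanged); cached 0 stands.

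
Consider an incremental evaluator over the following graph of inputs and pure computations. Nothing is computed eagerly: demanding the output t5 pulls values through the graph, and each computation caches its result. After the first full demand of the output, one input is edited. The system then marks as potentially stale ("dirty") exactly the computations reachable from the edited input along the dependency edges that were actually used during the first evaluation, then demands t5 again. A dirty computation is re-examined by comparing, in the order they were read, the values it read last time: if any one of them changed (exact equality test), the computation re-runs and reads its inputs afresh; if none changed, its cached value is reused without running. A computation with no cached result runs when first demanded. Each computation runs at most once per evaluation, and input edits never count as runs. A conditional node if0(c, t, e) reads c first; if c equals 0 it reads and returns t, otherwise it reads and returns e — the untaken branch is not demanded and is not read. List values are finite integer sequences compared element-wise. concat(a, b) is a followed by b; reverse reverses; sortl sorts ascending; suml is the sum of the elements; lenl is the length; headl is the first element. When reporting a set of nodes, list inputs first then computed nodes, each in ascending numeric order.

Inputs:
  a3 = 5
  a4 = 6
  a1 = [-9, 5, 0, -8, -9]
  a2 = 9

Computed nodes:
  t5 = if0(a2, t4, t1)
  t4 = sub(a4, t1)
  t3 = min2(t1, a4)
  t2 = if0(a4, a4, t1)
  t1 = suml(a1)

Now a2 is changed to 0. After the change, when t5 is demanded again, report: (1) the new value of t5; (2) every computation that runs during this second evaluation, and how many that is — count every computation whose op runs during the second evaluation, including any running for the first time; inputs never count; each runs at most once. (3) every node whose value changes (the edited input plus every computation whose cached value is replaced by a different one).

t5 now evaluates to 27.
Run set: t4, t5 (2 run).
Changed values: a2, t5.
The important point: the flipped condition pulls in fresh nodes; t4 runs for the first time.

Initial pass — values computed on the first demand:
  t1 = suml([-9, 5, 0, -8, -9]) = -21
  t5 = if0(a2=9 -> else branch t1) = -21

Second demand — change propagation:
  t4: newly demanded (no cache) — executes and yields 27.
  t5: re-runs because a2 9->0; new result 27.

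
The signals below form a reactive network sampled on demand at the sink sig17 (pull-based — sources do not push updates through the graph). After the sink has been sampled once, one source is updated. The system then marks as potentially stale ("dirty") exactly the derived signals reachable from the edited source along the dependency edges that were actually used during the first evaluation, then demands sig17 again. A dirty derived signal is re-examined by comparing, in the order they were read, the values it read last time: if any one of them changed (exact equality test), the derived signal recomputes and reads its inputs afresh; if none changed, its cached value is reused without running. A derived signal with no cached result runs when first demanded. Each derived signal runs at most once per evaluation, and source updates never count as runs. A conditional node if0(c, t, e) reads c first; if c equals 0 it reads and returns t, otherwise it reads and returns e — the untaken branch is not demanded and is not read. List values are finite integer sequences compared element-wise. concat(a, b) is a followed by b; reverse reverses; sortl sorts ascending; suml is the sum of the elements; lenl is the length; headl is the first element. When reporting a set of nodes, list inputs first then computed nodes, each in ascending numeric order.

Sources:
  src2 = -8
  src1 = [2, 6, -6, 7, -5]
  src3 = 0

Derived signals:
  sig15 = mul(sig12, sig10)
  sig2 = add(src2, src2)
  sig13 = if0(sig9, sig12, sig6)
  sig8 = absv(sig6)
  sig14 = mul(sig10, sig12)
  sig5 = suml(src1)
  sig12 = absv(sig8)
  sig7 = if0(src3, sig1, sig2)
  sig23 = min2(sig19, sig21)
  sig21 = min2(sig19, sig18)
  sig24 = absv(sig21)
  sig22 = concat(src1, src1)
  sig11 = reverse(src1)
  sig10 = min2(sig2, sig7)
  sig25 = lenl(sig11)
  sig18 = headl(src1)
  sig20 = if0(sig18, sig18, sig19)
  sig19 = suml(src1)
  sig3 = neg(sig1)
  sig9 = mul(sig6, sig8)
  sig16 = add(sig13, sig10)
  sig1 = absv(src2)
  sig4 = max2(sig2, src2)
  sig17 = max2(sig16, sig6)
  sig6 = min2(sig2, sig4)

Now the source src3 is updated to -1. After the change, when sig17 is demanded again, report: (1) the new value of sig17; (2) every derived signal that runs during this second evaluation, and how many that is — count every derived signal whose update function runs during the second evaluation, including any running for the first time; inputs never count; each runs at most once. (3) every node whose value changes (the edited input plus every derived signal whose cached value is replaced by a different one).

sig17 now evaluates to -16.
Run set: sig7, sig10 (2 run).
Changed values: src3, sig7.
The important point: sig10 recomputes to an identical value, and the output ends up unchanged.

Initial pass — values computed on the first demand:
  sig1 = absv(-8) = 8
  sig2 = add(-8, -8) = -16
  sig4 = max2(-16, -8) = -8
  sig6 = min2(-16, -8) = -16
  sig7 = if0(src3=0 -> then branch sig1) = 8
  sig8 = absv(-16) = 16
  sig9 = mul(-16, 16) = -256
  sig10 = min2(-16, 8) = -16
  sig13 = if0(sig9=-256 -> else branch sig6) = -16
  sig16 = add(-16, -16) = -32
  sig17 = max2(-32, -16) = -16

Second demand — change propagation:
  sig7: re-runs because src3 0->-1; new result -16.
  sig10: re-runs because sig7 8->-16; new result -16 (unchanged).
  sig16: re-examined; everything it read last time is the same (sig13 unchanged, sig10 unchanged) — cache -32 kept, no run.
  sig17: re-examined; everything it read last time is the same (sig16 unchanged, sig6 unchanged) — cache -16 kept, no run.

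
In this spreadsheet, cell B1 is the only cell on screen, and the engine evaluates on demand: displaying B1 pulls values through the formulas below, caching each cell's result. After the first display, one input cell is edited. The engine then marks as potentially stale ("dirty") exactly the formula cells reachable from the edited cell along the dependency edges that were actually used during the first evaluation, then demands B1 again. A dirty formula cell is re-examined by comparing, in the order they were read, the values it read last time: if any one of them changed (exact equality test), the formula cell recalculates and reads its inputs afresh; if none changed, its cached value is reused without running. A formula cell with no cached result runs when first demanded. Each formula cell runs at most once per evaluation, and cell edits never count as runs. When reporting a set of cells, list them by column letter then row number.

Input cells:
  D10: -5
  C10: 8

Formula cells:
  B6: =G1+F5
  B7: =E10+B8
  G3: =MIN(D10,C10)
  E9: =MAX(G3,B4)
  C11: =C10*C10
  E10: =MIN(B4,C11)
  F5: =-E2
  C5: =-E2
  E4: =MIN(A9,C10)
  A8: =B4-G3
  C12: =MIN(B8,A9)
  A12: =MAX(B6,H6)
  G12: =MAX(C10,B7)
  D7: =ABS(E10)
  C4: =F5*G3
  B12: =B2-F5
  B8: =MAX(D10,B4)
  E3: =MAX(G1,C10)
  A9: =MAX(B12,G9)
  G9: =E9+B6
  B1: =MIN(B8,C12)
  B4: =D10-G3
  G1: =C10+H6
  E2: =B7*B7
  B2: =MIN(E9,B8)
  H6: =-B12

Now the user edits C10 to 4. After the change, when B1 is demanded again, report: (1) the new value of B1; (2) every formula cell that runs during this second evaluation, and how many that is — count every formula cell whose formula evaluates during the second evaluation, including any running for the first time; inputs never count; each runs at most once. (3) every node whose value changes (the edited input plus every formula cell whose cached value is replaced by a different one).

B1 now evaluates to 0.
Run set: A9, B6, C11, C12, E10, G1, G3, G9 (8 run).
Changed values: A9, B6, C10, C11, G1, G9.
The important point: at B4 every value read last time is unchanged, so the dirty flag clears without a run.

Initial pass — values computed on the first demand:
  C11 = 8 * 8 = 64
  G3 = MIN(-5, 8) = -5
  B4 = -5 - -5 = 0
  B8 = MAX(-5, 0) = 0
  E9 = MAX(-5, 0) = 0
  B2 = MIN(0, 0) = 0
  E10 = MIN(0, 64) = 0
  B7 = 0 + 0 = 0
  E2 = 0 * 0 = 0
  F5 = -(0) = 0
  B12 = 0 - 0 = 0
  H6 = -(0) = 0
  G1 = 8 + 0 = 8
  B6 = 8 + 0 = 8
  G9 = 0 + 8 = 8
  A9 = MAX(0, 8) = 8
  C12 = MIN(0, 8) = 0
  B1 = MIN(0, 0) = 0

Second demand — change propagation:
  C11: re-runs because C10 8->4; C10 8->4; new result 16.
  G3: re-runs because C10 8->4; new result -5 (unchanged).
  B4: re-examined; everything it read last time is the same (D10 unchanged, G3 unchanged) — cache 0 kept, no run.
  B8: re-examined; everything it read last time is the same (D10 unchanged, B4 unchanged) — cache 0 kept, no run.
  E9: re-examined; everything it read last time is the same (G3 unchanged, B4 unchanged) — cache 0 kept, no run.
  B2: re-examined; everything it read last time is the same (E9 unchanged, B8 unchanged) — cache 0 kept, no run.
  E10: re-runs because C11 64->16; new result 0 (unchanged).
  B7: re-examined; everything it read last time is the same (E10 unchanged, B8 unchanged) — cache 0 kept, no run.
  E2: re-examined; everything it read last time is the same (B7 unchanged, B7 unchanged) — cache 0 kept, no run.
  F5: re-examined; everything it read last time is the same (E2 unchanged) — cache 0 kept, no run.
  B12: re-examined; everything it read last time is the same (B2 unchanged, F5 unchanged) — cache 0 kept, no run.
  H6: re-examined; everything it read last time is the same (B12 unchanged) — cache 0 kept, no run.
  G1: re-runs because C10 8->4; new result 4.
  B6: re-runs because G1 8->4; new result 4.
  G9: re-runs because B6 8->4; new result 4.
  A9: re-runs because G9 8->4; new result 4.
  C12: re-runs because A9 8->4; new result 0 (unchanged).
  B1: re-examined; everything it read last time is the same (B8 unchanged, C12 unchanged) — cache 0 kept, no run.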